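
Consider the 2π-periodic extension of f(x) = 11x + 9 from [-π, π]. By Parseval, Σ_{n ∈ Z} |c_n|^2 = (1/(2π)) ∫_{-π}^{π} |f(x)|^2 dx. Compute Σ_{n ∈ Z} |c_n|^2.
Σ |c_n|^2 = 121π^2/3 + 81

Expand and integrate term by term over [-π, π]:
  ∫ (11x)^2 dx = 121·(2π^3/3); ∫ 2·11·(9)·x dx = 0 (odd integrand); ∫ 9^2 dx = 81·2π.
So (1/(2π)) ∫_{-π}^{π} (11x + 9)^2 dx = 121π^2/3 + 81 = 121π^2/3 + 81.
Parseval ⇒ Σ |c_n|^2 = 121π^2/3 + 81.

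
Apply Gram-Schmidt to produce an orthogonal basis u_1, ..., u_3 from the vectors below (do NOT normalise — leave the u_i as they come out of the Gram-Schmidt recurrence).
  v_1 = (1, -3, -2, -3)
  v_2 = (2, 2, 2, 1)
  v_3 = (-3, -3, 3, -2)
Orthogonal basis:
  u_1 = (1, -3, -2, -3)
  u_2 = (57/23, 13/23, 24/23, -10/23)
  u_3 = (-144/89, -164/89, 375/89, -134/89)

Apply the Gram-Schmidt recurrence
  u_1 = v_1
  u_i = v_i − Σ_{j<i} ((v_i · u_j) / (u_j · u_j)) · u_j.

Step by step this gives:
  u_1 = (1, -3, -2, -3)
  u_2 = (57/23, 13/23, 24/23, -10/23)
  u_3 = (-144/89, -164/89, 375/89, -134/89)

Orthogonality check:
  u_2 · u_1 = 0 (should be 0)
  u_3 · u_1 = 0 (should be 0)
  u_3 · u_2 = 0 (should be 0)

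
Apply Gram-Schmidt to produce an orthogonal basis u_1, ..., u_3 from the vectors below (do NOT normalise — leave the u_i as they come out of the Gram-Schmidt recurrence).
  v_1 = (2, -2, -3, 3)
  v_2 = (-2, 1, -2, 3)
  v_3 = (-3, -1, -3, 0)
Orthogonal basis:
  u_1 = (2, -2, -3, 3)
  u_2 = (-35/13, 22/13, -25/26, 51/26)
  u_3 = (-661/387, -646/387, -706/387, -232/129)

Apply the Gram-Schmidt recurrence
  u_1 = v_1
  u_i = v_i − Σ_{j<i} ((v_i · u_j) / (u_j · u_j)) · u_j.

Step by step this gives:
  u_1 = (2, -2, -3, 3)
  u_2 = (-35/13, 22/13, -25/26, 51/26)
  u_3 = (-661/387, -646/387, -706/387, -232/129)

Orthogonality check:
  u_2 · u_1 = 0 (should be 0)
  u_3 · u_1 = 0 (should be 0)
  u_3 · u_2 = 0 (should be 0)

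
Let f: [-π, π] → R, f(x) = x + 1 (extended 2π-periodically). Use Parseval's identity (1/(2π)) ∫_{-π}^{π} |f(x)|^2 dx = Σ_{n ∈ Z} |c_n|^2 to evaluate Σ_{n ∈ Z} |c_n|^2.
Σ |c_n|^2 = π^2/3 + 1

Expand and integrate term by term over [-π, π]:
  ∫ (x)^2 dx = 1·(2π^3/3); ∫ 2·1·(1)·x dx = 0 (odd integrand); ∫ 1^2 dx = 1·2π.
So (1/(2π)) ∫_{-π}^{π} (x + 1)^2 dx = 1π^2/3 + 1 = π^2/3 + 1.
Parseval ⇒ Σ |c_n|^2 = π^2/3 + 1.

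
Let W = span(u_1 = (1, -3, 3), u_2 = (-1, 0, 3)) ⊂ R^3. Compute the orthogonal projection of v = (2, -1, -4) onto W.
proj_W(v) = (2, -1, -4)

Set up U = [u_1 | ... | u_2] ∈ R^(3×2). The projector onto W = col(U) is P = U (U^T U)^(-1) U^T.
Compute U^T U =
  [19, 8]
  [8, 10],
and U^T v = (-7, -14).
Solve U^T U · c = U^T v for the coefficients: c = (1/3, -5/3). The projection is proj_W(v) = U c.
Check: (v - proj_W(v)) · u_1 = 0  (should be 0).
Check: (v - proj_W(v)) · u_2 = 0  (should be 0).
Result: proj_W(v) = (2, -1, -4).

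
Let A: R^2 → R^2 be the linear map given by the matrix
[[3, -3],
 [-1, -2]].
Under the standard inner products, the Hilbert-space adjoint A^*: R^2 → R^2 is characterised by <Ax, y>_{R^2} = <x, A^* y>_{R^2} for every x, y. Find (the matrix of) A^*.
A^* = A^T =
[[3, -1],
 [-3, -2]]

For real matrices with standard dot products, the defining identity <Ax, y> = <x, A^* y> gives (Ax)^T y = x^T (A^*) y, i.e. x^T A^T y = x^T (A^*) y. Since this holds for all x, y, we must have A^* = A^T. Therefore
A^* =
[[3, -1],
 [-3, -2]].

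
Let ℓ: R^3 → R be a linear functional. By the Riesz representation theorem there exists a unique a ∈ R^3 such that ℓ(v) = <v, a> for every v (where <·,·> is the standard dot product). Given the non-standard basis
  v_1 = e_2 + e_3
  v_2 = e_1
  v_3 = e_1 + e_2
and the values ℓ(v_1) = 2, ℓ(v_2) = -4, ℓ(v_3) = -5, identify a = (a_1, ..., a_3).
a = (-4, -1, 3)

Write a = (a_1, ..., a_3) in the standard basis. For each basis vector v_i, ℓ(v_i) = <v_i, a> is a linear equation in the a_j's. Collect the n equations into a matrix system V a = ℓ, where row i of V is v_i (expressed in the standard basis). Since V is invertible (lower-triangular with 1s on the diagonal, up to permutation), solve by back-substitution:
  V =
[[0, 1, 1],
 [1, 0, 0],
 [1, 1, 0]]
  V a = (2, -4, -5)
Solving gives a = (-4, -1, 3).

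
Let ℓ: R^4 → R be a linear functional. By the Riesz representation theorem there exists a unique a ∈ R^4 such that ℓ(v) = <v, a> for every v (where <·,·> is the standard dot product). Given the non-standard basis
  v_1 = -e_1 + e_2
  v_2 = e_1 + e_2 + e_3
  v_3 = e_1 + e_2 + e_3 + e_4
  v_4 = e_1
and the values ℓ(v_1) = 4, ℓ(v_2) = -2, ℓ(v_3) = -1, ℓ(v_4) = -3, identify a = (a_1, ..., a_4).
a = (-3, 1, 0, 1)

Write a = (a_1, ..., a_4) in the standard basis. For each basis vector v_i, ℓ(v_i) = <v_i, a> is a linear equation in the a_j's. Collect the n equations into a matrix system V a = ℓ, where row i of V is v_i (expressed in the standard basis). Since V is invertible (lower-triangular with 1s on the diagonal, up to permutation), solve by back-substitution:
  V =
[[-1, 1, 0, 0],
 [1, 1, 1, 0],
 [1, 1, 1, 1],
 [1, 0, 0, 0]]
  V a = (4, -2, -1, -3)
Solving gives a = (-3, 1, 0, 1).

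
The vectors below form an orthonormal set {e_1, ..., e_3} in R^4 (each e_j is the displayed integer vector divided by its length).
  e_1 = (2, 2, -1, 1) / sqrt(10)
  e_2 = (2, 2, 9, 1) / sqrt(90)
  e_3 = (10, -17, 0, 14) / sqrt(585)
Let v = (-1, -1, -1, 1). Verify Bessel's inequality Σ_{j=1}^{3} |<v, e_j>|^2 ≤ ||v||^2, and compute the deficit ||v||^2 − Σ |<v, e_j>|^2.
Σ |<v, e_j>|^2 = 179/65; ||v||^2 = 4; deficit = 81/65

Write each e_j = u_j / sqrt(<u_j, u_j>) where u_j is the displayed integer vector. Then <v, e_j> = <v, u_j> / sqrt(<u_j, u_j>), so |<v, e_j>|^2 = <v, u_j>^2 / <u_j, u_j>.
Coefficients: <v, e_1> = -2/sqrt(10), <v, e_2> = -12/sqrt(90), <v, e_3> = 21/sqrt(585).
Square and sum: Σ |<v, e_j>|^2 = 179/65.
Compute ||v||^2 = v·v = 4.
Deficit = 4 − 179/65 = 81/65 ≥ 0, confirming Bessel's inequality. (The deficit equals ||v − Σ <v,e_j> e_j||^2, the squared distance from v to span{e_j}.)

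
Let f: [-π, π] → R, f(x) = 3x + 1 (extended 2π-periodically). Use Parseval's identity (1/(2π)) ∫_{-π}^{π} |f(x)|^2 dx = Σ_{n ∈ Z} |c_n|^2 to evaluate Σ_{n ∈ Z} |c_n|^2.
Σ |c_n|^2 = 3π^2 + 1

Expand and integrate term by term over [-π, π]:
  ∫ (3x)^2 dx = 9·(2π^3/3); ∫ 2·3·(1)·x dx = 0 (odd integrand); ∫ 1^2 dx = 1·2π.
So (1/(2π)) ∫_{-π}^{π} (3x + 1)^2 dx = 9π^2/3 + 1 = 3π^2 + 1.
Parseval ⇒ Σ |c_n|^2 = 3π^2 + 1.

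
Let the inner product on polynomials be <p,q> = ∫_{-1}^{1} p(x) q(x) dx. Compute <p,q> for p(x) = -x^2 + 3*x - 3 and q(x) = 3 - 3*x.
<p,q> = -26

Expand the product: p(x)·q(x) = 3*x^3 - 12*x^2 + 18*x - 9.
∫_{-1}^{1} of each monomial x^k gives [2/(k+1) if k even, 0 if k odd]. Integrating term-by-term (or equivalently evaluating the antiderivative F(x) = 3*x^4/4 - 4*x^3 + 9*x^2 - 9*x at the endpoints):
  F(1) − F(−1) = -13/4 − (91/4) = -26.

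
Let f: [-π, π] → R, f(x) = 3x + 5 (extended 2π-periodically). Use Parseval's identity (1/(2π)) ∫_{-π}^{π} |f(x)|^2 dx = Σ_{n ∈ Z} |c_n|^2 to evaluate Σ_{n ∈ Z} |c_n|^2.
Σ |c_n|^2 = 3π^2 + 25

Expand and integrate term by term over [-π, π]:
  ∫ (3x)^2 dx = 9·(2π^3/3); ∫ 2·3·(5)·x dx = 0 (odd integrand); ∫ 5^2 dx = 25·2π.
So (1/(2π)) ∫_{-π}^{π} (3x + 5)^2 dx = 9π^2/3 + 25 = 3π^2 + 25.
Parseval ⇒ Σ |c_n|^2 = 3π^2 + 25.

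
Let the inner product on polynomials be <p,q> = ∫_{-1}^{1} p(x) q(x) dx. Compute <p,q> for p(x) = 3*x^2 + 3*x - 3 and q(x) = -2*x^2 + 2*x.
<p,q> = 28/5

Expand the product: p(x)·q(x) = -6*x^4 + 12*x^2 - 6*x.
∫_{-1}^{1} of each monomial x^k gives [2/(k+1) if k even, 0 if k odd]. Integrating term-by-term (or equivalently evaluating the antiderivative F(x) = -6*x^5/5 + 4*x^3 - 3*x^2 at the endpoints):
  F(1) − F(−1) = -1/5 − (-29/5) = 28/5.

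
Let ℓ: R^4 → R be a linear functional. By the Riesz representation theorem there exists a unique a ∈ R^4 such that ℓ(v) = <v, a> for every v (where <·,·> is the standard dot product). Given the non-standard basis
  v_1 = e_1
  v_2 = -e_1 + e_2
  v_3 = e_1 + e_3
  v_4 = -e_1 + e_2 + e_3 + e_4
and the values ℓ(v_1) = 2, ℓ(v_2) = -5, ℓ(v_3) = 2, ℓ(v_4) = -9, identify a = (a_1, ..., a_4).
a = (2, -3, 0, -4)

Write a = (a_1, ..., a_4) in the standard basis. For each basis vector v_i, ℓ(v_i) = <v_i, a> is a linear equation in the a_j's. Collect the n equations into a matrix system V a = ℓ, where row i of V is v_i (expressed in the standard basis). Since V is invertible (lower-triangular with 1s on the diagonal, up to permutation), solve by back-substitution:
  V =
[[1, 0, 0, 0],
 [-1, 1, 0, 0],
 [1, 0, 1, 0],
 [-1, 1, 1, 1]]
  V a = (2, -5, 2, -9)
Solving gives a = (2, -3, 0, -4).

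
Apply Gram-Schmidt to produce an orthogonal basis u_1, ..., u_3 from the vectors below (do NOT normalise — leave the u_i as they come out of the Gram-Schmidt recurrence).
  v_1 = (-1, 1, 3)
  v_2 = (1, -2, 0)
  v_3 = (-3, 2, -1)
Orthogonal basis:
  u_1 = (-1, 1, 3)
  u_2 = (8/11, -19/11, 9/11)
  u_3 = (-39/23, -39/46, -13/46)

Apply the Gram-Schmidt recurrence
  u_1 = v_1
  u_i = v_i − Σ_{j<i} ((v_i · u_j) / (u_j · u_j)) · u_j.

Step by step this gives:
  u_1 = (-1, 1, 3)
  u_2 = (8/11, -19/11, 9/11)
  u_3 = (-39/23, -39/46, -13/46)

Orthogonality check:
  u_2 · u_1 = 0 (should be 0)
  u_3 · u_1 = 0 (should be 0)
  u_3 · u_2 = 0 (should be 0)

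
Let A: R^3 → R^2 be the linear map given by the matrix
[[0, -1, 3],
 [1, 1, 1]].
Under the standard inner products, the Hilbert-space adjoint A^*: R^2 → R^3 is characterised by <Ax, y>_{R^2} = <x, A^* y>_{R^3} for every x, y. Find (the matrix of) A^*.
A^* = A^T =
[[0, 1],
 [-1, 1],
 [3, 1]]

For real matrices with standard dot products, the defining identity <Ax, y> = <x, A^* y> gives (Ax)^T y = x^T (A^*) y, i.e. x^T A^T y = x^T (A^*) y. Since this holds for all x, y, we must have A^* = A^T. Therefore
A^* =
[[0, 1],
 [-1, 1],
 [3, 1]].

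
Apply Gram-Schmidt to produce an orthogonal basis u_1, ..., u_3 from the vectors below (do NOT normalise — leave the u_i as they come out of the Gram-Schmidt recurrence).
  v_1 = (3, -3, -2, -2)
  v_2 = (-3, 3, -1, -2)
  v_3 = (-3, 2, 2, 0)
Orthogonal basis:
  u_1 = (3, -3, -2, -2)
  u_2 = (-21/13, 21/13, -25/13, -38/13)
  u_3 = (-189/454, -265/454, 228/227, -171/227)

Apply the Gram-Schmidt recurrence
  u_1 = v_1
  u_i = v_i − Σ_{j<i} ((v_i · u_j) / (u_j · u_j)) · u_j.

Step by step this gives:
  u_1 = (3, -3, -2, -2)
  u_2 = (-21/13, 21/13, -25/13, -38/13)
  u_3 = (-189/454, -265/454, 228/227, -171/227)

Orthogonality check:
  u_2 · u_1 = 0 (should be 0)
  u_3 · u_1 = 0 (should be 0)
  u_3 · u_2 = 0 (should be 0)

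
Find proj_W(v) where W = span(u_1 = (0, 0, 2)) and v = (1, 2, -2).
proj_W(v) = (0, 0, -2)

Set up U = [u_1 | ... | u_1] ∈ R^(3×1). The projector onto W = col(U) is P = U (U^T U)^(-1) U^T.
Compute U^T U =
  [4],
and U^T v = (-4).
Solve U^T U · c = U^T v for the coefficients: c = (-1). The projection is proj_W(v) = U c.
Check: (v - proj_W(v)) · u_1 = 0  (should be 0).
Result: proj_W(v) = (0, 0, -2).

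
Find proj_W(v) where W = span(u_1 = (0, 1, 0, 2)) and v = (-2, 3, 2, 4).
proj_W(v) = (0, 11/5, 0, 22/5)

Set up U = [u_1 | ... | u_1] ∈ R^(4×1). The projector onto W = col(U) is P = U (U^T U)^(-1) U^T.
Compute U^T U =
  [5],
and U^T v = (11).
Solve U^T U · c = U^T v for the coefficients: c = (11/5). The projection is proj_W(v) = U c.
Check: (v - proj_W(v)) · u_1 = 0  (should be 0).
Result: proj_W(v) = (0, 11/5, 0, 22/5).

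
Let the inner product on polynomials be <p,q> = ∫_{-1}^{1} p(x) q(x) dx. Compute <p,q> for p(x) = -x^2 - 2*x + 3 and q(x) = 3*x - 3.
<p,q> = -20

Expand the product: p(x)·q(x) = -3*x^3 - 3*x^2 + 15*x - 9.
∫_{-1}^{1} of each monomial x^k gives [2/(k+1) if k even, 0 if k odd]. Integrating term-by-term (or equivalently evaluating the antiderivative F(x) = -3*x^4/4 - x^3 + 15*x^2/2 - 9*x at the endpoints):
  F(1) − F(−1) = -13/4 − (67/4) = -20.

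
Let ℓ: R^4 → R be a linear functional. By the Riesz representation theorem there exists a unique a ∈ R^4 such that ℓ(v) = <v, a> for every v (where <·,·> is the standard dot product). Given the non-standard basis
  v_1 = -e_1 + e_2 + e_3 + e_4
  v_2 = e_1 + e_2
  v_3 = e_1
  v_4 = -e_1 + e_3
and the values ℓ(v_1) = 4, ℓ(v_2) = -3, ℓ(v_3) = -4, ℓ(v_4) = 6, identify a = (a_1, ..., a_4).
a = (-4, 1, 2, -3)

Write a = (a_1, ..., a_4) in the standard basis. For each basis vector v_i, ℓ(v_i) = <v_i, a> is a linear equation in the a_j's. Collect the n equations into a matrix system V a = ℓ, where row i of V is v_i (expressed in the standard basis). Since V is invertible (lower-triangular with 1s on the diagonal, up to permutation), solve by back-substitution:
  V =
[[-1, 1, 1, 1],
 [1, 1, 0, 0],
 [1, 0, 0, 0],
 [-1, 0, 1, 0]]
  V a = (4, -3, -4, 6)
Solving gives a = (-4, 1, 2, -3).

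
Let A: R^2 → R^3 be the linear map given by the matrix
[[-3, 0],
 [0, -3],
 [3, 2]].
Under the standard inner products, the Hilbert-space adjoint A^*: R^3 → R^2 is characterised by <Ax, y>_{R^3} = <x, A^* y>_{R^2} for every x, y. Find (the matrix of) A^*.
A^* = A^T =
[[-3, 0, 3],
 [0, -3, 2]]

For real matrices with standard dot products, the defining identity <Ax, y> = <x, A^* y> gives (Ax)^T y = x^T (A^*) y, i.e. x^T A^T y = x^T (A^*) y. Since this holds for all x, y, we must have A^* = A^T. Therefore
A^* =
[[-3, 0, 3],
 [0, -3, 2]].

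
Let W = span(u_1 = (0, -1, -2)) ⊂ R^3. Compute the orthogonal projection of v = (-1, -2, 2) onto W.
proj_W(v) = (0, 2/5, 4/5)

Set up U = [u_1 | ... | u_1] ∈ R^(3×1). The projector onto W = col(U) is P = U (U^T U)^(-1) U^T.
Compute U^T U =
  [5],
and U^T v = (-2).
Solve U^T U · c = U^T v for the coefficients: c = (-2/5). The projection is proj_W(v) = U c.
Check: (v - proj_W(v)) · u_1 = 0  (should be 0).
Result: proj_W(v) = (0, 2/5, 4/5).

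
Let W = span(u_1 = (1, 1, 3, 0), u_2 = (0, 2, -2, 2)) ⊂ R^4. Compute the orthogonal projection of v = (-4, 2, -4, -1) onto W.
proj_W(v) = (-32/29, -5/29, -123/29, 27/29)

Set up U = [u_1 | ... | u_2] ∈ R^(4×2). The projector onto W = col(U) is P = U (U^T U)^(-1) U^T.
Compute U^T U =
  [11, -4]
  [-4, 12],
and U^T v = (-14, 10).
Solve U^T U · c = U^T v for the coefficients: c = (-32/29, 27/58). The projection is proj_W(v) = U c.
Check: (v - proj_W(v)) · u_1 = 0  (should be 0).
Check: (v - proj_W(v)) · u_2 = 0  (should be 0).
Result: proj_W(v) = (-32/29, -5/29, -123/29, 27/29).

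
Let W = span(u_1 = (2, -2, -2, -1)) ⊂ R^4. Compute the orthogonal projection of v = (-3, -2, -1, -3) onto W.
proj_W(v) = (6/13, -6/13, -6/13, -3/13)

Set up U = [u_1 | ... | u_1] ∈ R^(4×1). The projector onto W = col(U) is P = U (U^T U)^(-1) U^T.
Compute U^T U =
  [13],
and U^T v = (3).
Solve U^T U · c = U^T v for the coefficients: c = (3/13). The projection is proj_W(v) = U c.
Check: (v - proj_W(v)) · u_1 = 0  (should be 0).
Result: proj_W(v) = (6/13, -6/13, -6/13, -3/13).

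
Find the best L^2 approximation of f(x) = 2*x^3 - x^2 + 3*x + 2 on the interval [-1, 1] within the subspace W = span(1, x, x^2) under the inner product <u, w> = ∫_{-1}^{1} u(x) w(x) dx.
g(x) = -x^2 + 21*x/5 + 2

The best approximation g ∈ W is the orthogonal projection of f onto W. Writing g = a_0 + a_1 x + a_2 x^2, the coefficients solve the normal equations G · a = b where
  G_{ij} = <φ_i, φ_j> and b_i = <f, φ_i>, with φ_0 = 1, φ_1 = x, φ_2 = x^2.
G =
  [2, 0, 2/3]
  [0, 2/3, 0]
  [2/3, 0, 2/5],
b = (10/3, 14/5, 14/15).
Solving gives a_0 = 2, a_1 = 21/5, a_2 = -1, so
  g(x) = -x^2 + 21*x/5 + 2.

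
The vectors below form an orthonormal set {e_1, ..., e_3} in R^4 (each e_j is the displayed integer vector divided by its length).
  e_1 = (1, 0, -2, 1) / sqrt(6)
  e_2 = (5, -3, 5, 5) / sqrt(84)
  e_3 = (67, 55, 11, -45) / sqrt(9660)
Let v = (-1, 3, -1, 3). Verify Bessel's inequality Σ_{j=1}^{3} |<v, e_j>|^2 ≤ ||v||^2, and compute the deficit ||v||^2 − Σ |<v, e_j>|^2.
Σ |<v, e_j>|^2 = 356/115; ||v||^2 = 20; deficit = 1944/115

Write each e_j = u_j / sqrt(<u_j, u_j>) where u_j is the displayed integer vector. Then <v, e_j> = <v, u_j> / sqrt(<u_j, u_j>), so |<v, e_j>|^2 = <v, u_j>^2 / <u_j, u_j>.
Coefficients: <v, e_1> = 4/sqrt(6), <v, e_2> = -4/sqrt(84), <v, e_3> = -48/sqrt(9660).
Square and sum: Σ |<v, e_j>|^2 = 356/115.
Compute ||v||^2 = v·v = 20.
Deficit = 20 − 356/115 = 1944/115 ≥ 0, confirming Bessel's inequality. (The deficit equals ||v − Σ <v,e_j> e_j||^2, the squared distance from v to span{e_j}.)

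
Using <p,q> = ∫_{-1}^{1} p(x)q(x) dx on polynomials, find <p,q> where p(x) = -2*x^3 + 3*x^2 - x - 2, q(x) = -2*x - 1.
<p,q> = 74/15

Expand the product: p(x)·q(x) = 4*x^4 - 4*x^3 - x^2 + 5*x + 2.
∫_{-1}^{1} of each monomial x^k gives [2/(k+1) if k even, 0 if k odd]. Integrating term-by-term (or equivalently evaluating the antiderivative F(x) = 4*x^5/5 - x^4 - x^3/3 + 5*x^2/2 + 2*x at the endpoints):
  F(1) − F(−1) = 119/30 − (-29/30) = 74/15.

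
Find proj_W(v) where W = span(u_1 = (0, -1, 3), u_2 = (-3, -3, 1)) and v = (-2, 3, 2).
proj_W(v) = (6/11, 3/22, 23/22)

Set up U = [u_1 | ... | u_2] ∈ R^(3×2). The projector onto W = col(U) is P = U (U^T U)^(-1) U^T.
Compute U^T U =
  [10, 6]
  [6, 19],
and U^T v = (3, -1).
Solve U^T U · c = U^T v for the coefficients: c = (9/22, -2/11). The projection is proj_W(v) = U c.
Check: (v - proj_W(v)) · u_1 = 0  (should be 0).
Check: (v - proj_W(v)) · u_2 = 0  (should be 0).
Result: proj_W(v) = (6/11, 3/22, 23/22).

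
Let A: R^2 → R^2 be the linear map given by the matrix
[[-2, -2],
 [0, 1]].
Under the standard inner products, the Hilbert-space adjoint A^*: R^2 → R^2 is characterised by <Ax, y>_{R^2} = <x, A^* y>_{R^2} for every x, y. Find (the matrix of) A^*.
A^* = A^T =
[[-2, 0],
 [-2, 1]]

For real matrices with standard dot products, the defining identity <Ax, y> = <x, A^* y> gives (Ax)^T y = x^T (A^*) y, i.e. x^T A^T y = x^T (A^*) y. Since this holds for all x, y, we must have A^* = A^T. Therefore
A^* =
[[-2, 0],
 [-2, 1]].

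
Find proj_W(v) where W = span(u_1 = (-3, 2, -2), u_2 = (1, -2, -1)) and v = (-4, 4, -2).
proj_W(v) = (-332/77, 288/77, -138/77)

Set up U = [u_1 | ... | u_2] ∈ R^(3×2). The projector onto W = col(U) is P = U (U^T U)^(-1) U^T.
Compute U^T U =
  [17, -5]
  [-5, 6],
and U^T v = (24, -10).
Solve U^T U · c = U^T v for the coefficients: c = (94/77, -50/77). The projection is proj_W(v) = U c.
Check: (v - proj_W(v)) · u_1 = 0  (should be 0).
Check: (v - proj_W(v)) · u_2 = 0  (should be 0).
Result: proj_W(v) = (-332/77, 288/77, -138/77).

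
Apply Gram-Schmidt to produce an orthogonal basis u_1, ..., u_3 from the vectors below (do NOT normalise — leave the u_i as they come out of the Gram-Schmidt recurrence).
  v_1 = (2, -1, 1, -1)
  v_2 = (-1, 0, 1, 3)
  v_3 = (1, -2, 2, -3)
Orthogonal basis:
  u_1 = (2, -1, 1, -1)
  u_2 = (1/7, -4/7, 11/7, 17/7)
  u_3 = (-93/61, -55/61, 75/61, -56/61)

Apply the Gram-Schmidt recurrence
  u_1 = v_1
  u_i = v_i − Σ_{j<i} ((v_i · u_j) / (u_j · u_j)) · u_j.

Step by step this gives:
  u_1 = (2, -1, 1, -1)
  u_2 = (1/7, -4/7, 11/7, 17/7)
  u_3 = (-93/61, -55/61, 75/61, -56/61)

Orthogonality check:
  u_2 · u_1 = 0 (should be 0)
  u_3 · u_1 = 0 (should be 0)
  u_3 · u_2 = 0 (should be 0)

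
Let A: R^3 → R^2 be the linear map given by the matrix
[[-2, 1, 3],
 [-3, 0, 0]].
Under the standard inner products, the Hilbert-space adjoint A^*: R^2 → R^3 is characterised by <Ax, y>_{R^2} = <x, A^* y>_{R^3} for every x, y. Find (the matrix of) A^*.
A^* = A^T =
[[-2, -3],
 [1, 0],
 [3, 0]]

For real matrices with standard dot products, the defining identity <Ax, y> = <x, A^* y> gives (Ax)^T y = x^T (A^*) y, i.e. x^T A^T y = x^T (A^*) y. Since this holds for all x, y, we must have A^* = A^T. Therefore
A^* =
[[-2, -3],
 [1, 0],
 [3, 0]].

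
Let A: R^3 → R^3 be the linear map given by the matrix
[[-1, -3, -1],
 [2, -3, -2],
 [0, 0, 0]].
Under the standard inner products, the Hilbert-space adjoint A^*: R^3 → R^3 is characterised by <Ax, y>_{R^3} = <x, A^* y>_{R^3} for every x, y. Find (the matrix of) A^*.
A^* = A^T =
[[-1, 2, 0],
 [-3, -3, 0],
 [-1, -2, 0]]

For real matrices with standard dot products, the defining identity <Ax, y> = <x, A^* y> gives (Ax)^T y = x^T (A^*) y, i.e. x^T A^T y = x^T (A^*) y. Since this holds for all x, y, we must have A^* = A^T. Therefore
A^* =
[[-1, 2, 0],
 [-3, -3, 0],
 [-1, -2, 0]].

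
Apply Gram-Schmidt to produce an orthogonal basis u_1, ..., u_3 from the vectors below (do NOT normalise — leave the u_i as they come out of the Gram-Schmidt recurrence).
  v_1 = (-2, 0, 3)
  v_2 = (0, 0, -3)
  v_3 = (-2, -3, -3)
Orthogonal basis:
  u_1 = (-2, 0, 3)
  u_2 = (-18/13, 0, -12/13)
  u_3 = (0, -3, 0)

Apply the Gram-Schmidt recurrence
  u_1 = v_1
  u_i = v_i − Σ_{j<i} ((v_i · u_j) / (u_j · u_j)) · u_j.

Step by step this gives:
  u_1 = (-2, 0, 3)
  u_2 = (-18/13, 0, -12/13)
  u_3 = (0, -3, 0)

Orthogonality check:
  u_2 · u_1 = 0 (should be 0)
  u_3 · u_1 = 0 (should be 0)
  u_3 · u_2 = 0 (should be 0)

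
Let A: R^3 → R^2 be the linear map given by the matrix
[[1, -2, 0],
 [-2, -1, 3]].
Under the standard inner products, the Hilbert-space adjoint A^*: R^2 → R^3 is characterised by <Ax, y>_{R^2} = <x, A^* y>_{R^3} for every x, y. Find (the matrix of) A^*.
A^* = A^T =
[[1, -2],
 [-2, -1],
 [0, 3]]

For real matrices with standard dot products, the defining identity <Ax, y> = <x, A^* y> gives (Ax)^T y = x^T (A^*) y, i.e. x^T A^T y = x^T (A^*) y. Since this holds for all x, y, we must have A^* = A^T. Therefore
A^* =
[[1, -2],
 [-2, -1],
 [0, 3]].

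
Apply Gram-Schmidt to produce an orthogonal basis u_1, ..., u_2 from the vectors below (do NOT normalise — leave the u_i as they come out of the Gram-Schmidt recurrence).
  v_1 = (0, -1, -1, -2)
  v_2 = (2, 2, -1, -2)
Orthogonal basis:
  u_1 = (0, -1, -1, -2)
  u_2 = (2, 5/2, -1/2, -1)

Apply the Gram-Schmidt recurrence
  u_1 = v_1
  u_i = v_i − Σ_{j<i} ((v_i · u_j) / (u_j · u_j)) · u_j.

Step by step this gives:
  u_1 = (0, -1, -1, -2)
  u_2 = (2, 5/2, -1/2, -1)

Orthogonality check:
  u_2 · u_1 = 0 (should be 0)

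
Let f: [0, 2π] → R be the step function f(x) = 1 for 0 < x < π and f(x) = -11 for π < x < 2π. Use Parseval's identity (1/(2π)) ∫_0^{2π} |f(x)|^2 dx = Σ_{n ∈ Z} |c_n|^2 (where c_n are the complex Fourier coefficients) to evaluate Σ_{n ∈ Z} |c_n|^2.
Σ |c_n|^2 = 61

Parseval equates the L^2 energy of f (normalised by 1/(2π)) with the ℓ^2 sum of its Fourier coefficients: (1/(2π)) ∫_0^{2π} |f|^2 = Σ |c_n|^2.
Compute the left side: (1/(2π)) [∫_0^π 1^2 dx + ∫_π^{2π} (-11)^2 dx] = (1/(2π)) · (1π + 121π) = (1 + 121)/2 = 61.
So Σ_{n ∈ Z} |c_n|^2 = 61.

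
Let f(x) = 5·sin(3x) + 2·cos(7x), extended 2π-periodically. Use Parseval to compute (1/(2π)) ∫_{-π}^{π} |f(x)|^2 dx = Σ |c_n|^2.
Σ |c_n|^2 = 29/2

Expand |f|^2 and use orthogonality of {sin(nx), cos(mx)} on [-π, π]:
  ∫_{-π}^{π} sin(nx)^2 dx = π, ∫ cos(mx)^2 dx = π, and cross terms integrate to 0.
So ∫_{-π}^{π} f(x)^2 dx = 5^2 · π + 2^2 · π = (25 + 4)π.
Divide by 2π: (25 + 4)/2 = 29/2.
By Parseval, this equals Σ |c_n|^2.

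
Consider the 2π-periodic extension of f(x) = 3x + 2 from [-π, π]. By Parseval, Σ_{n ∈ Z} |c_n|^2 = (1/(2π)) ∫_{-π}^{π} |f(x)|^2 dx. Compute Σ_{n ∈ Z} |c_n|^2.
Σ |c_n|^2 = 3π^2 + 4

Expand and integrate term by term over [-π, π]:
  ∫ (3x)^2 dx = 9·(2π^3/3); ∫ 2·3·(2)·x dx = 0 (odd integrand); ∫ 2^2 dx = 4·2π.
So (1/(2π)) ∫_{-π}^{π} (3x + 2)^2 dx = 9π^2/3 + 4 = 3π^2 + 4.
Parseval ⇒ Σ |c_n|^2 = 3π^2 + 4.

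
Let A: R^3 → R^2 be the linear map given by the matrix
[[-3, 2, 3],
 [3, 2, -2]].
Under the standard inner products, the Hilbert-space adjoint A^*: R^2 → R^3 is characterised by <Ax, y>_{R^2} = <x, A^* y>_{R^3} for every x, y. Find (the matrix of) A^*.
A^* = A^T =
[[-3, 3],
 [2, 2],
 [3, -2]]

For real matrices with standard dot products, the defining identity <Ax, y> = <x, A^* y> gives (Ax)^T y = x^T (A^*) y, i.e. x^T A^T y = x^T (A^*) y. Since this holds for all x, y, we must have A^* = A^T. Therefore
A^* =
[[-3, 3],
 [2, 2],
 [3, -2]].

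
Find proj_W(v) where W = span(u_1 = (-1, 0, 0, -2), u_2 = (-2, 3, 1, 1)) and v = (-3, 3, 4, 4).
proj_W(v) = (-31/15, 23/5, 23/15, 53/15)

Set up U = [u_1 | ... | u_2] ∈ R^(4×2). The projector onto W = col(U) is P = U (U^T U)^(-1) U^T.
Compute U^T U =
  [5, 0]
  [0, 15],
and U^T v = (-5, 23).
Solve U^T U · c = U^T v for the coefficients: c = (-1, 23/15). The projection is proj_W(v) = U c.
Check: (v - proj_W(v)) · u_1 = 0  (should be 0).
Check: (v - proj_W(v)) · u_2 = 0  (should be 0).
Result: proj_W(v) = (-31/15, 23/5, 23/15, 53/15).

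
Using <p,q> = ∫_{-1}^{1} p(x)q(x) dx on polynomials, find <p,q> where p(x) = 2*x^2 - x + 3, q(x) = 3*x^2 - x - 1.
<p,q> = 26/15

Expand the product: p(x)·q(x) = 6*x^4 - 5*x^3 + 8*x^2 - 2*x - 3.
∫_{-1}^{1} of each monomial x^k gives [2/(k+1) if k even, 0 if k odd]. Integrating term-by-term (or equivalently evaluating the antiderivative F(x) = 6*x^5/5 - 5*x^4/4 + 8*x^3/3 - x^2 - 3*x at the endpoints):
  F(1) − F(−1) = -83/60 − (-187/60) = 26/15.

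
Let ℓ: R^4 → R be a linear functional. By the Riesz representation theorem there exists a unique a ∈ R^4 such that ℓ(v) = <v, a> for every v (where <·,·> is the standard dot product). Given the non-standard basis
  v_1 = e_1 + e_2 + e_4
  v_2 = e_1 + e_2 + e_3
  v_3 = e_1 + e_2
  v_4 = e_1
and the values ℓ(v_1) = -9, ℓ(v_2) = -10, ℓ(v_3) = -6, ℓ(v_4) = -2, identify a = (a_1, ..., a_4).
a = (-2, -4, -4, -3)

Write a = (a_1, ..., a_4) in the standard basis. For each basis vector v_i, ℓ(v_i) = <v_i, a> is a linear equation in the a_j's. Collect the n equations into a matrix system V a = ℓ, where row i of V is v_i (expressed in the standard basis). Since V is invertible (lower-triangular with 1s on the diagonal, up to permutation), solve by back-substitution:
  V =
[[1, 1, 0, 1],
 [1, 1, 1, 0],
 [1, 1, 0, 0],
 [1, 0, 0, 0]]
  V a = (-9, -10, -6, -2)
Solving gives a = (-2, -4, -4, -3).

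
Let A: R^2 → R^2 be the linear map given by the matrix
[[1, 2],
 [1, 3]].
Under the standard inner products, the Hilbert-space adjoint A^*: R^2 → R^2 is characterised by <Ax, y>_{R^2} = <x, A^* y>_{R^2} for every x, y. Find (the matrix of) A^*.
A^* = A^T =
[[1, 1],
 [2, 3]]

For real matrices with standard dot products, the defining identity <Ax, y> = <x, A^* y> gives (Ax)^T y = x^T (A^*) y, i.e. x^T A^T y = x^T (A^*) y. Since this holds for all x, y, we must have A^* = A^T. Therefore
A^* =
[[1, 1],
 [2, 3]].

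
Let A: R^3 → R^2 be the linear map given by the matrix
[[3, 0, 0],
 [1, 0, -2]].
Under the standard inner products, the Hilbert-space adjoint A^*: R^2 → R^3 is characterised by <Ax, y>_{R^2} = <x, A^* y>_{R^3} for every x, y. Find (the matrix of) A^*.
A^* = A^T =
[[3, 1],
 [0, 0],
 [0, -2]]

For real matrices with standard dot products, the defining identity <Ax, y> = <x, A^* y> gives (Ax)^T y = x^T (A^*) y, i.e. x^T A^T y = x^T (A^*) y. Since this holds for all x, y, we must have A^* = A^T. Therefore
A^* =
[[3, 1],
 [0, 0],
 [0, -2]].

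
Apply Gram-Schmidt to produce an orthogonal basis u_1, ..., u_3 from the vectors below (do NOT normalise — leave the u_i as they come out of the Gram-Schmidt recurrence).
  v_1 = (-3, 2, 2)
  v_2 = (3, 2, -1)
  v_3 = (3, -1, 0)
Orthogonal basis:
  u_1 = (-3, 2, 2)
  u_2 = (30/17, 48/17, -3/17)
  u_3 = (2/3, -1/3, 4/3)

Apply the Gram-Schmidt recurrence
  u_1 = v_1
  u_i = v_i − Σ_{j<i} ((v_i · u_j) / (u_j · u_j)) · u_j.

Step by step this gives:
  u_1 = (-3, 2, 2)
  u_2 = (30/17, 48/17, -3/17)
  u_3 = (2/3, -1/3, 4/3)

Orthogonality check:
  u_2 · u_1 = 0 (should be 0)
  u_3 · u_1 = 0 (should be 0)
  u_3 · u_2 = 0 (should be 0)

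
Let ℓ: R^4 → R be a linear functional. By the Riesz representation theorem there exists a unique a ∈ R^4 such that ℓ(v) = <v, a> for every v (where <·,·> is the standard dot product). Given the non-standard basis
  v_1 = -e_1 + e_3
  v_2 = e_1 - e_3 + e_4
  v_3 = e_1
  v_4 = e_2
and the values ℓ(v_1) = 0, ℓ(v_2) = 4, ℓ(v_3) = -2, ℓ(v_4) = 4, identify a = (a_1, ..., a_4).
a = (-2, 4, -2, 4)

Write a = (a_1, ..., a_4) in the standard basis. For each basis vector v_i, ℓ(v_i) = <v_i, a> is a linear equation in the a_j's. Collect the n equations into a matrix system V a = ℓ, where row i of V is v_i (expressed in the standard basis). Since V is invertible (lower-triangular with 1s on the diagonal, up to permutation), solve by back-substitution:
  V =
[[-1, 0, 1, 0],
 [1, 0, -1, 1],
 [1, 0, 0, 0],
 [0, 1, 0, 0]]
  V a = (0, 4, -2, 4)
Solving gives a = (-2, 4, -2, 4).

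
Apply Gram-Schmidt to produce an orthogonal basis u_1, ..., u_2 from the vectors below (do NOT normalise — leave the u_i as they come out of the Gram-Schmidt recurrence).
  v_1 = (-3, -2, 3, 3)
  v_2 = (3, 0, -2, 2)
Orthogonal basis:
  u_1 = (-3, -2, 3, 3)
  u_2 = (66/31, -18/31, -35/31, 89/31)

Apply the Gram-Schmidt recurrence
  u_1 = v_1
  u_i = v_i − Σ_{j<i} ((v_i · u_j) / (u_j · u_j)) · u_j.

Step by step this gives:
  u_1 = (-3, -2, 3, 3)
  u_2 = (66/31, -18/31, -35/31, 89/31)

Orthogonality check:
  u_2 · u_1 = 0 (should be 0)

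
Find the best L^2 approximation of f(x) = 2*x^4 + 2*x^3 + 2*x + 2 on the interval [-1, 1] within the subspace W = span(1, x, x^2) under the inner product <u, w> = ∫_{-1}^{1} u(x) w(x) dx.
g(x) = 12*x^2/7 + 16*x/5 + 64/35

The best approximation g ∈ W is the orthogonal projection of f onto W. Writing g = a_0 + a_1 x + a_2 x^2, the coefficients solve the normal equations G · a = b where
  G_{ij} = <φ_i, φ_j> and b_i = <f, φ_i>, with φ_0 = 1, φ_1 = x, φ_2 = x^2.
G =
  [2, 0, 2/3]
  [0, 2/3, 0]
  [2/3, 0, 2/5],
b = (24/5, 32/15, 40/21).
Solving gives a_0 = 64/35, a_1 = 16/5, a_2 = 12/7, so
  g(x) = 12*x^2/7 + 16*x/5 + 64/35.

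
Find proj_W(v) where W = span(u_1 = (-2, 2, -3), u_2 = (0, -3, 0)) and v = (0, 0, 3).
proj_W(v) = (18/13, 0, 27/13)

Set up U = [u_1 | ... | u_2] ∈ R^(3×2). The projector onto W = col(U) is P = U (U^T U)^(-1) U^T.
Compute U^T U =
  [17, -6]
  [-6, 9],
and U^T v = (-9, 0).
Solve U^T U · c = U^T v for the coefficients: c = (-9/13, -6/13). The projection is proj_W(v) = U c.
Check: (v - proj_W(v)) · u_1 = 0  (should be 0).
Check: (v - proj_W(v)) · u_2 = 0  (should be 0).
Result: proj_W(v) = (18/13, 0, 27/13).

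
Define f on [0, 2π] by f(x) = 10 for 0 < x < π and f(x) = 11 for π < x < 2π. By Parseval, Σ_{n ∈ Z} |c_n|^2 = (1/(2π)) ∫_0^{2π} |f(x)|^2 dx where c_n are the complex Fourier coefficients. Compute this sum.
Σ |c_n|^2 = 221/2

Parseval equates the L^2 energy of f (normalised by 1/(2π)) with the ℓ^2 sum of its Fourier coefficients: (1/(2π)) ∫_0^{2π} |f|^2 = Σ |c_n|^2.
Compute the left side: (1/(2π)) [∫_0^π 10^2 dx + ∫_π^{2π} 11^2 dx] = (1/(2π)) · (100π + 121π) = (100 + 121)/2 = 221/2.
So Σ_{n ∈ Z} |c_n|^2 = 221/2.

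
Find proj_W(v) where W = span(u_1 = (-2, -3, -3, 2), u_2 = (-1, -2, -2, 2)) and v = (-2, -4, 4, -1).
proj_W(v) = (-8/7, -3/7, -3/7, -10/7)

Set up U = [u_1 | ... | u_2] ∈ R^(4×2). The projector onto W = col(U) is P = U (U^T U)^(-1) U^T.
Compute U^T U =
  [26, 18]
  [18, 13],
and U^T v = (2, 0).
Solve U^T U · c = U^T v for the coefficients: c = (13/7, -18/7). The projection is proj_W(v) = U c.
Check: (v - proj_W(v)) · u_1 = 0  (should be 0).
Check: (v - proj_W(v)) · u_2 = 0  (should be 0).
Result: proj_W(v) = (-8/7, -3/7, -3/7, -10/7).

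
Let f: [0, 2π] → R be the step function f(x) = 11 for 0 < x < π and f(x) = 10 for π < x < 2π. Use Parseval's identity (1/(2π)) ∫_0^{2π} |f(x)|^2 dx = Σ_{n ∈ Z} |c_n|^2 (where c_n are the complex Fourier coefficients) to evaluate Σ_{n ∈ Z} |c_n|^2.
Σ |c_n|^2 = 221/2

Parseval equates the L^2 energy of f (normalised by 1/(2π)) with the ℓ^2 sum of its Fourier coefficients: (1/(2π)) ∫_0^{2π} |f|^2 = Σ |c_n|^2.
Compute the left side: (1/(2π)) [∫_0^π 11^2 dx + ∫_π^{2π} 10^2 dx] = (1/(2π)) · (121π + 100π) = (121 + 100)/2 = 221/2.
So Σ_{n ∈ Z} |c_n|^2 = 221/2.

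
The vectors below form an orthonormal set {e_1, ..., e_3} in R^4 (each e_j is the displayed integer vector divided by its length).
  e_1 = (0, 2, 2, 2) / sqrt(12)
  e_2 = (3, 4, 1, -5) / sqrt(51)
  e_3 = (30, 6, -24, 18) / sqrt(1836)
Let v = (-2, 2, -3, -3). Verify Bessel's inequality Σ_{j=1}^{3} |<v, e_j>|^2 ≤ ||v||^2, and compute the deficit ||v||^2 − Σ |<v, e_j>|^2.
Σ |<v, e_j>|^2 = 29/3; ||v||^2 = 26; deficit = 49/3

Write each e_j = u_j / sqrt(<u_j, u_j>) where u_j is the displayed integer vector. Then <v, e_j> = <v, u_j> / sqrt(<u_j, u_j>), so |<v, e_j>|^2 = <v, u_j>^2 / <u_j, u_j>.
Coefficients: <v, e_1> = -8/sqrt(12), <v, e_2> = 14/sqrt(51), <v, e_3> = -30/sqrt(1836).
Square and sum: Σ |<v, e_j>|^2 = 29/3.
Compute ||v||^2 = v·v = 26.
Deficit = 26 − 29/3 = 49/3 ≥ 0, confirming Bessel's inequality. (The deficit equals ||v − Σ <v,e_j> e_j||^2, the squared distance from v to span{e_j}.)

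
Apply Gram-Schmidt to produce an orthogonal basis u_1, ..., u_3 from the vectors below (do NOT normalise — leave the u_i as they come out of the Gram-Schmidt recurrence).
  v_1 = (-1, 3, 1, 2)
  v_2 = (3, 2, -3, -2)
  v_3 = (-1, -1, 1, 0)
Orthogonal basis:
  u_1 = (-1, 3, 1, 2)
  u_2 = (41/15, 14/5, -41/15, -22/15)
  u_3 = (-30/187, 24/187, 30/187, -6/17)

Apply the Gram-Schmidt recurrence
  u_1 = v_1
  u_i = v_i − Σ_{j<i} ((v_i · u_j) / (u_j · u_j)) · u_j.

Step by step this gives:
  u_1 = (-1, 3, 1, 2)
  u_2 = (41/15, 14/5, -41/15, -22/15)
  u_3 = (-30/187, 24/187, 30/187, -6/17)

Orthogonality check:
  u_2 · u_1 = 0 (should be 0)
  u_3 · u_1 = 0 (should be 0)
  u_3 · u_2 = 0 (should be 0)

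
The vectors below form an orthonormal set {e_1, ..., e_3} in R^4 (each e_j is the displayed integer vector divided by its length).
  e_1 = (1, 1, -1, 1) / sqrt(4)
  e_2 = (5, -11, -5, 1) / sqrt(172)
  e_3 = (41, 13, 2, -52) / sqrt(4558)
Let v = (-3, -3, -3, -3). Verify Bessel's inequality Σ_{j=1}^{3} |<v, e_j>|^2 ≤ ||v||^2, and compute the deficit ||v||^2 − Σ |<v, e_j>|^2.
Σ |<v, e_j>|^2 = 756/53; ||v||^2 = 36; deficit = 1152/53

Write each e_j = u_j / sqrt(<u_j, u_j>) where u_j is the displayed integer vector. Then <v, e_j> = <v, u_j> / sqrt(<u_j, u_j>), so |<v, e_j>|^2 = <v, u_j>^2 / <u_j, u_j>.
Coefficients: <v, e_1> = -6/sqrt(4), <v, e_2> = 30/sqrt(172), <v, e_3> = -12/sqrt(4558).
Square and sum: Σ |<v, e_j>|^2 = 756/53.
Compute ||v||^2 = v·v = 36.
Deficit = 36 − 756/53 = 1152/53 ≥ 0, confirming Bessel's inequality. (The deficit equals ||v − Σ <v,e_j> e_j||^2, the squared distance from v to span{e_j}.)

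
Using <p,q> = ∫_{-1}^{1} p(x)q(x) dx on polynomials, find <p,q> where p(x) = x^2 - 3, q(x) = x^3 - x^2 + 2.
<p,q> = -136/15

Expand the product: p(x)·q(x) = x^5 - x^4 - 3*x^3 + 5*x^2 - 6.
∫_{-1}^{1} of each monomial x^k gives [2/(k+1) if k even, 0 if k odd]. Integrating term-by-term (or equivalently evaluating the antiderivative F(x) = x^6/6 - x^5/5 - 3*x^4/4 + 5*x^3/3 - 6*x at the endpoints):
  F(1) − F(−1) = -307/60 − (79/20) = -136/15.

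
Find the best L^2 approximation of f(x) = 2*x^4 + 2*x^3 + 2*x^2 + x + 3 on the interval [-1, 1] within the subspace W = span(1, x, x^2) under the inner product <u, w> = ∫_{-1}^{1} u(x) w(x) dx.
g(x) = 26*x^2/7 + 11*x/5 + 99/35

The best approximation g ∈ W is the orthogonal projection of f onto W. Writing g = a_0 + a_1 x + a_2 x^2, the coefficients solve the normal equations G · a = b where
  G_{ij} = <φ_i, φ_j> and b_i = <f, φ_i>, with φ_0 = 1, φ_1 = x, φ_2 = x^2.
G =
  [2, 0, 2/3]
  [0, 2/3, 0]
  [2/3, 0, 2/5],
b = (122/15, 22/15, 118/35).
Solving gives a_0 = 99/35, a_1 = 11/5, a_2 = 26/7, so
  g(x) = 26*x^2/7 + 11*x/5 + 99/35.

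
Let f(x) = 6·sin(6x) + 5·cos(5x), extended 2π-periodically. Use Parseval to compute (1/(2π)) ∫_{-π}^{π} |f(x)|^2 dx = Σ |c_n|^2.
Σ |c_n|^2 = 61/2

Expand |f|^2 and use orthogonality of {sin(nx), cos(mx)} on [-π, π]:
  ∫_{-π}^{π} sin(nx)^2 dx = π, ∫ cos(mx)^2 dx = π, and cross terms integrate to 0.
So ∫_{-π}^{π} f(x)^2 dx = 6^2 · π + 5^2 · π = (36 + 25)π.
Divide by 2π: (36 + 25)/2 = 61/2.
By Parseval, this equals Σ |c_n|^2.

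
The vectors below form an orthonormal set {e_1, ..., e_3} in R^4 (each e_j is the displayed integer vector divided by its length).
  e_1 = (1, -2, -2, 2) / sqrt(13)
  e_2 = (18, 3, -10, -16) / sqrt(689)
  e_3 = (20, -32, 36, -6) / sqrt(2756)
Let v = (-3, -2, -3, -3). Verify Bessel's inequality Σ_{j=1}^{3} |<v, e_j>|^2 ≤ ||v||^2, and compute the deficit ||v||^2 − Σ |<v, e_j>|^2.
Σ |<v, e_j>|^2 = 42/13; ||v||^2 = 31; deficit = 361/13

Write each e_j = u_j / sqrt(<u_j, u_j>) where u_j is the displayed integer vector. Then <v, e_j> = <v, u_j> / sqrt(<u_j, u_j>), so |<v, e_j>|^2 = <v, u_j>^2 / <u_j, u_j>.
Coefficients: <v, e_1> = 1/sqrt(13), <v, e_2> = 18/sqrt(689), <v, e_3> = -86/sqrt(2756).
Square and sum: Σ |<v, e_j>|^2 = 42/13.
Compute ||v||^2 = v·v = 31.
Deficit = 31 − 42/13 = 361/13 ≥ 0, confirming Bessel's inequality. (The deficit equals ||v − Σ <v,e_j> e_j||^2, the squared distance from v to span{e_j}.)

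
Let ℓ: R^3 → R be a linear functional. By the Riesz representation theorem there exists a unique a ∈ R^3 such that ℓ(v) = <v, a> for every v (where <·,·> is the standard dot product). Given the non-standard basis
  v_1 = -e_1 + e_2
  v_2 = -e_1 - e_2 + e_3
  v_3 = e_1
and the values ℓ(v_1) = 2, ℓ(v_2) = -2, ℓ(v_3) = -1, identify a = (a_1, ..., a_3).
a = (-1, 1, -2)

Write a = (a_1, ..., a_3) in the standard basis. For each basis vector v_i, ℓ(v_i) = <v_i, a> is a linear equation in the a_j's. Collect the n equations into a matrix system V a = ℓ, where row i of V is v_i (expressed in the standard basis). Since V is invertible (lower-triangular with 1s on the diagonal, up to permutation), solve by back-substitution:
  V =
[[-1, 1, 0],
 [-1, -1, 1],
 [1, 0, 0]]
  V a = (2, -2, -1)
Solving gives a = (-1, 1, -2).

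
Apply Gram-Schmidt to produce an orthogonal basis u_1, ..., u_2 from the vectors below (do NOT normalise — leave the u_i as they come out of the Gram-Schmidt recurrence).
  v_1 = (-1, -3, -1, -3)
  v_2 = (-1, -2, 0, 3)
Orthogonal basis:
  u_1 = (-1, -3, -1, -3)
  u_2 = (-11/10, -23/10, -1/10, 27/10)

Apply the Gram-Schmidt recurrence
  u_1 = v_1
  u_i = v_i − Σ_{j<i} ((v_i · u_j) / (u_j · u_j)) · u_j.

Step by step this gives:
  u_1 = (-1, -3, -1, -3)
  u_2 = (-11/10, -23/10, -1/10, 27/10)

Orthogonality check:
  u_2 · u_1 = 0 (should be 0)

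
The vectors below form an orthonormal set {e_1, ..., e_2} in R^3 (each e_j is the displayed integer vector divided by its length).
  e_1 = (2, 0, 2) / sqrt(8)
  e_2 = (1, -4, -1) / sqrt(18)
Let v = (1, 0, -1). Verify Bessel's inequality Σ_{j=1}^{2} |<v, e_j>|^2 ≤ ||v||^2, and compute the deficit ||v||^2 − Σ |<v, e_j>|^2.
Σ |<v, e_j>|^2 = 2/9; ||v||^2 = 2; deficit = 16/9

Write each e_j = u_j / sqrt(<u_j, u_j>) where u_j is the displayed integer vector. Then <v, e_j> = <v, u_j> / sqrt(<u_j, u_j>), so |<v, e_j>|^2 = <v, u_j>^2 / <u_j, u_j>.
Coefficients: <v, e_1> = 0/sqrt(8), <v, e_2> = 2/sqrt(18).
Square and sum: Σ |<v, e_j>|^2 = 2/9.
Compute ||v||^2 = v·v = 2.
Deficit = 2 − 2/9 = 16/9 ≥ 0, confirming Bessel's inequality. (The deficit equals ||v − Σ <v,e_j> e_j||^2, the squared distance from v to span{e_j}.)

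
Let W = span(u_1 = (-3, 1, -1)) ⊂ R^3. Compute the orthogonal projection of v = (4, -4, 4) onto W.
proj_W(v) = (60/11, -20/11, 20/11)

Set up U = [u_1 | ... | u_1] ∈ R^(3×1). The projector onto W = col(U) is P = U (U^T U)^(-1) U^T.
Compute U^T U =
  [11],
and U^T v = (-20).
Solve U^T U · c = U^T v for the coefficients: c = (-20/11). The projection is proj_W(v) = U c.
Check: (v - proj_W(v)) · u_1 = 0  (should be 0).
Result: proj_W(v) = (60/11, -20/11, 20/11).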